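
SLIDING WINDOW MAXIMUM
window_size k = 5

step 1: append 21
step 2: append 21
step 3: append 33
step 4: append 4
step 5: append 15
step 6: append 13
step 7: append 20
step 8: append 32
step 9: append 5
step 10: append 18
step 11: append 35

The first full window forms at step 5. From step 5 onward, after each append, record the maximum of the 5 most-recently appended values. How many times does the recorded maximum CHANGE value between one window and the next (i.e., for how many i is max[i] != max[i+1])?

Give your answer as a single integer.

step 1: append 21 -> window=[21] (not full yet)
step 2: append 21 -> window=[21, 21] (not full yet)
step 3: append 33 -> window=[21, 21, 33] (not full yet)
step 4: append 4 -> window=[21, 21, 33, 4] (not full yet)
step 5: append 15 -> window=[21, 21, 33, 4, 15] -> max=33
step 6: append 13 -> window=[21, 33, 4, 15, 13] -> max=33
step 7: append 20 -> window=[33, 4, 15, 13, 20] -> max=33
step 8: append 32 -> window=[4, 15, 13, 20, 32] -> max=32
step 9: append 5 -> window=[15, 13, 20, 32, 5] -> max=32
step 10: append 18 -> window=[13, 20, 32, 5, 18] -> max=32
step 11: append 35 -> window=[20, 32, 5, 18, 35] -> max=35
Recorded maximums: 33 33 33 32 32 32 35
Changes between consecutive maximums: 2

Answer: 2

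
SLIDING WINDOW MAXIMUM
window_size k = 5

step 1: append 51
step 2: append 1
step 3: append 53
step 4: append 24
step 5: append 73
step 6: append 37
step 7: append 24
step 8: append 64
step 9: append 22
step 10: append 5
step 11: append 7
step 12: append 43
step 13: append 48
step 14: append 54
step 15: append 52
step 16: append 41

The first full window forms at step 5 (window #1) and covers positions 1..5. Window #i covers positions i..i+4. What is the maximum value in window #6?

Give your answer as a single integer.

Answer: 64

Derivation:
step 1: append 51 -> window=[51] (not full yet)
step 2: append 1 -> window=[51, 1] (not full yet)
step 3: append 53 -> window=[51, 1, 53] (not full yet)
step 4: append 24 -> window=[51, 1, 53, 24] (not full yet)
step 5: append 73 -> window=[51, 1, 53, 24, 73] -> max=73
step 6: append 37 -> window=[1, 53, 24, 73, 37] -> max=73
step 7: append 24 -> window=[53, 24, 73, 37, 24] -> max=73
step 8: append 64 -> window=[24, 73, 37, 24, 64] -> max=73
step 9: append 22 -> window=[73, 37, 24, 64, 22] -> max=73
step 10: append 5 -> window=[37, 24, 64, 22, 5] -> max=64
Window #6 max = 64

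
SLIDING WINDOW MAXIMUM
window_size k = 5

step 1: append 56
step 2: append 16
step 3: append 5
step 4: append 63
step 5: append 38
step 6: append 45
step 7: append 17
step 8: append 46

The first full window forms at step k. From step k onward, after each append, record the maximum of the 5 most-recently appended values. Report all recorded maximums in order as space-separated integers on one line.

step 1: append 56 -> window=[56] (not full yet)
step 2: append 16 -> window=[56, 16] (not full yet)
step 3: append 5 -> window=[56, 16, 5] (not full yet)
step 4: append 63 -> window=[56, 16, 5, 63] (not full yet)
step 5: append 38 -> window=[56, 16, 5, 63, 38] -> max=63
step 6: append 45 -> window=[16, 5, 63, 38, 45] -> max=63
step 7: append 17 -> window=[5, 63, 38, 45, 17] -> max=63
step 8: append 46 -> window=[63, 38, 45, 17, 46] -> max=63

Answer: 63 63 63 63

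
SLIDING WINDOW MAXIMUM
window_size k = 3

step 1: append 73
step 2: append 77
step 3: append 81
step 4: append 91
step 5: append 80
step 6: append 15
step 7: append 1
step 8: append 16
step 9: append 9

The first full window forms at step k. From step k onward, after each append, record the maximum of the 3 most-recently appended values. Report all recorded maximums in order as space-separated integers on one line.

step 1: append 73 -> window=[73] (not full yet)
step 2: append 77 -> window=[73, 77] (not full yet)
step 3: append 81 -> window=[73, 77, 81] -> max=81
step 4: append 91 -> window=[77, 81, 91] -> max=91
step 5: append 80 -> window=[81, 91, 80] -> max=91
step 6: append 15 -> window=[91, 80, 15] -> max=91
step 7: append 1 -> window=[80, 15, 1] -> max=80
step 8: append 16 -> window=[15, 1, 16] -> max=16
step 9: append 9 -> window=[1, 16, 9] -> max=16

Answer: 81 91 91 91 80 16 16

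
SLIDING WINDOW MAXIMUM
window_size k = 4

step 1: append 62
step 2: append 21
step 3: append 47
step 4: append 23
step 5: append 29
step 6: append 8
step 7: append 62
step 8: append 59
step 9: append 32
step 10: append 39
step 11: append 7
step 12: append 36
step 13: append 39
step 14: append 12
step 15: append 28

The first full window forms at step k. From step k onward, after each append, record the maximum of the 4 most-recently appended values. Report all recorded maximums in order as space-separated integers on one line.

Answer: 62 47 47 62 62 62 62 59 39 39 39 39

Derivation:
step 1: append 62 -> window=[62] (not full yet)
step 2: append 21 -> window=[62, 21] (not full yet)
step 3: append 47 -> window=[62, 21, 47] (not full yet)
step 4: append 23 -> window=[62, 21, 47, 23] -> max=62
step 5: append 29 -> window=[21, 47, 23, 29] -> max=47
step 6: append 8 -> window=[47, 23, 29, 8] -> max=47
step 7: append 62 -> window=[23, 29, 8, 62] -> max=62
step 8: append 59 -> window=[29, 8, 62, 59] -> max=62
step 9: append 32 -> window=[8, 62, 59, 32] -> max=62
step 10: append 39 -> window=[62, 59, 32, 39] -> max=62
step 11: append 7 -> window=[59, 32, 39, 7] -> max=59
step 12: append 36 -> window=[32, 39, 7, 36] -> max=39
step 13: append 39 -> window=[39, 7, 36, 39] -> max=39
step 14: append 12 -> window=[7, 36, 39, 12] -> max=39
step 15: append 28 -> window=[36, 39, 12, 28] -> max=39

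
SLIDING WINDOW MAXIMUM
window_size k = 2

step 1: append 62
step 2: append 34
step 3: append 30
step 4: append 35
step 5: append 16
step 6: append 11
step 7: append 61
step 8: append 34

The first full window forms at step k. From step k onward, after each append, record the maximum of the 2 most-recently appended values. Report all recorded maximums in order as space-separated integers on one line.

step 1: append 62 -> window=[62] (not full yet)
step 2: append 34 -> window=[62, 34] -> max=62
step 3: append 30 -> window=[34, 30] -> max=34
step 4: append 35 -> window=[30, 35] -> max=35
step 5: append 16 -> window=[35, 16] -> max=35
step 6: append 11 -> window=[16, 11] -> max=16
step 7: append 61 -> window=[11, 61] -> max=61
step 8: append 34 -> window=[61, 34] -> max=61

Answer: 62 34 35 35 16 61 61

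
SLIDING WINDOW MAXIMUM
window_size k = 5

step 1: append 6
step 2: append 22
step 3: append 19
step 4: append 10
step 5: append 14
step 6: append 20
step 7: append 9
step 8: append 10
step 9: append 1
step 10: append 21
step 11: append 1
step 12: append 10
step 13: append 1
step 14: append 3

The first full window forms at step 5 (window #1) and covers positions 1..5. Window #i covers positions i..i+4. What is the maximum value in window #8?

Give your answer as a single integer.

Answer: 21

Derivation:
step 1: append 6 -> window=[6] (not full yet)
step 2: append 22 -> window=[6, 22] (not full yet)
step 3: append 19 -> window=[6, 22, 19] (not full yet)
step 4: append 10 -> window=[6, 22, 19, 10] (not full yet)
step 5: append 14 -> window=[6, 22, 19, 10, 14] -> max=22
step 6: append 20 -> window=[22, 19, 10, 14, 20] -> max=22
step 7: append 9 -> window=[19, 10, 14, 20, 9] -> max=20
step 8: append 10 -> window=[10, 14, 20, 9, 10] -> max=20
step 9: append 1 -> window=[14, 20, 9, 10, 1] -> max=20
step 10: append 21 -> window=[20, 9, 10, 1, 21] -> max=21
step 11: append 1 -> window=[9, 10, 1, 21, 1] -> max=21
step 12: append 10 -> window=[10, 1, 21, 1, 10] -> max=21
Window #8 max = 21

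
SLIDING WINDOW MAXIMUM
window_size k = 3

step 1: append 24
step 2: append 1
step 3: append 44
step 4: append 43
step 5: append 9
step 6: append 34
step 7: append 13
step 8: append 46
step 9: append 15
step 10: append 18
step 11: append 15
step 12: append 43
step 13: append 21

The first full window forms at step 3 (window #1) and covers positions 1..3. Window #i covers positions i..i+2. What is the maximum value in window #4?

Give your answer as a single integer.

step 1: append 24 -> window=[24] (not full yet)
step 2: append 1 -> window=[24, 1] (not full yet)
step 3: append 44 -> window=[24, 1, 44] -> max=44
step 4: append 43 -> window=[1, 44, 43] -> max=44
step 5: append 9 -> window=[44, 43, 9] -> max=44
step 6: append 34 -> window=[43, 9, 34] -> max=43
Window #4 max = 43

Answer: 43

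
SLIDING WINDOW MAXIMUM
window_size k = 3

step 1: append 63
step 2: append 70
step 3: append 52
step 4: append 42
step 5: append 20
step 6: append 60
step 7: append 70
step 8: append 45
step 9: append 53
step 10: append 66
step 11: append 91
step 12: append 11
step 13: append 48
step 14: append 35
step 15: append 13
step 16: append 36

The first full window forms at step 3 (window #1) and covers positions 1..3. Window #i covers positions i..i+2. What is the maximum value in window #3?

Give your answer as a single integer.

step 1: append 63 -> window=[63] (not full yet)
step 2: append 70 -> window=[63, 70] (not full yet)
step 3: append 52 -> window=[63, 70, 52] -> max=70
step 4: append 42 -> window=[70, 52, 42] -> max=70
step 5: append 20 -> window=[52, 42, 20] -> max=52
Window #3 max = 52

Answer: 52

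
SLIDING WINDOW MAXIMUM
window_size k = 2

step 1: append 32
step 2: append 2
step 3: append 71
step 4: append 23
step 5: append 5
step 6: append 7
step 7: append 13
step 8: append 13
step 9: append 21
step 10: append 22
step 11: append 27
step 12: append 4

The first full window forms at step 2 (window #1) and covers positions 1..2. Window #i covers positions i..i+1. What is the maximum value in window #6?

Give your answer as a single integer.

step 1: append 32 -> window=[32] (not full yet)
step 2: append 2 -> window=[32, 2] -> max=32
step 3: append 71 -> window=[2, 71] -> max=71
step 4: append 23 -> window=[71, 23] -> max=71
step 5: append 5 -> window=[23, 5] -> max=23
step 6: append 7 -> window=[5, 7] -> max=7
step 7: append 13 -> window=[7, 13] -> max=13
Window #6 max = 13

Answer: 13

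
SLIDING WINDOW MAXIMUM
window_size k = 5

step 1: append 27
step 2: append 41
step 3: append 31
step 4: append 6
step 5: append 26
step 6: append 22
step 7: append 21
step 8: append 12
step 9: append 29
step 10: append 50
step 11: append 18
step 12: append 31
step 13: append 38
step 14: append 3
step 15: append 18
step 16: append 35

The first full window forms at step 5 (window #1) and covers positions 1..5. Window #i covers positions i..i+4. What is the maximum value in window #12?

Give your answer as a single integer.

Answer: 38

Derivation:
step 1: append 27 -> window=[27] (not full yet)
step 2: append 41 -> window=[27, 41] (not full yet)
step 3: append 31 -> window=[27, 41, 31] (not full yet)
step 4: append 6 -> window=[27, 41, 31, 6] (not full yet)
step 5: append 26 -> window=[27, 41, 31, 6, 26] -> max=41
step 6: append 22 -> window=[41, 31, 6, 26, 22] -> max=41
step 7: append 21 -> window=[31, 6, 26, 22, 21] -> max=31
step 8: append 12 -> window=[6, 26, 22, 21, 12] -> max=26
step 9: append 29 -> window=[26, 22, 21, 12, 29] -> max=29
step 10: append 50 -> window=[22, 21, 12, 29, 50] -> max=50
step 11: append 18 -> window=[21, 12, 29, 50, 18] -> max=50
step 12: append 31 -> window=[12, 29, 50, 18, 31] -> max=50
step 13: append 38 -> window=[29, 50, 18, 31, 38] -> max=50
step 14: append 3 -> window=[50, 18, 31, 38, 3] -> max=50
step 15: append 18 -> window=[18, 31, 38, 3, 18] -> max=38
step 16: append 35 -> window=[31, 38, 3, 18, 35] -> max=38
Window #12 max = 38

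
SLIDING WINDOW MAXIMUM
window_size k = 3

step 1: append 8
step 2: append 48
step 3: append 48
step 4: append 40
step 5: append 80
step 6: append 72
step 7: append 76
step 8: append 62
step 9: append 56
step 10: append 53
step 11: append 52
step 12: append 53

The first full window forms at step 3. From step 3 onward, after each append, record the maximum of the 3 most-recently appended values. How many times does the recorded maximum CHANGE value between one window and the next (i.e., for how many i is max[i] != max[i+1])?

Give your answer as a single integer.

Answer: 5

Derivation:
step 1: append 8 -> window=[8] (not full yet)
step 2: append 48 -> window=[8, 48] (not full yet)
step 3: append 48 -> window=[8, 48, 48] -> max=48
step 4: append 40 -> window=[48, 48, 40] -> max=48
step 5: append 80 -> window=[48, 40, 80] -> max=80
step 6: append 72 -> window=[40, 80, 72] -> max=80
step 7: append 76 -> window=[80, 72, 76] -> max=80
step 8: append 62 -> window=[72, 76, 62] -> max=76
step 9: append 56 -> window=[76, 62, 56] -> max=76
step 10: append 53 -> window=[62, 56, 53] -> max=62
step 11: append 52 -> window=[56, 53, 52] -> max=56
step 12: append 53 -> window=[53, 52, 53] -> max=53
Recorded maximums: 48 48 80 80 80 76 76 62 56 53
Changes between consecutive maximums: 5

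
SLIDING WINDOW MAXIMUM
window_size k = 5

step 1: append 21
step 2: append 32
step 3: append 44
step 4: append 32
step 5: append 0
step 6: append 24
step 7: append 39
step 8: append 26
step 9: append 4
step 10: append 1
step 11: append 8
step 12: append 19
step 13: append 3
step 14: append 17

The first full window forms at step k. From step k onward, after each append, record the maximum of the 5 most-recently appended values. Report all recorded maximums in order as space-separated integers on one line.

Answer: 44 44 44 39 39 39 39 26 19 19

Derivation:
step 1: append 21 -> window=[21] (not full yet)
step 2: append 32 -> window=[21, 32] (not full yet)
step 3: append 44 -> window=[21, 32, 44] (not full yet)
step 4: append 32 -> window=[21, 32, 44, 32] (not full yet)
step 5: append 0 -> window=[21, 32, 44, 32, 0] -> max=44
step 6: append 24 -> window=[32, 44, 32, 0, 24] -> max=44
step 7: append 39 -> window=[44, 32, 0, 24, 39] -> max=44
step 8: append 26 -> window=[32, 0, 24, 39, 26] -> max=39
step 9: append 4 -> window=[0, 24, 39, 26, 4] -> max=39
step 10: append 1 -> window=[24, 39, 26, 4, 1] -> max=39
step 11: append 8 -> window=[39, 26, 4, 1, 8] -> max=39
step 12: append 19 -> window=[26, 4, 1, 8, 19] -> max=26
step 13: append 3 -> window=[4, 1, 8, 19, 3] -> max=19
step 14: append 17 -> window=[1, 8, 19, 3, 17] -> max=19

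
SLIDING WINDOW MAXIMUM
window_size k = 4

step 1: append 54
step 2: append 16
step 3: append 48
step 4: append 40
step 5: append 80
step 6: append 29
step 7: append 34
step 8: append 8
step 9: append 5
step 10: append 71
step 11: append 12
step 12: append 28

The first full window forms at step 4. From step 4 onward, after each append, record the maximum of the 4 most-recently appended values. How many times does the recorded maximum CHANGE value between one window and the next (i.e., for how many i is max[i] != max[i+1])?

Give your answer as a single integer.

step 1: append 54 -> window=[54] (not full yet)
step 2: append 16 -> window=[54, 16] (not full yet)
step 3: append 48 -> window=[54, 16, 48] (not full yet)
step 4: append 40 -> window=[54, 16, 48, 40] -> max=54
step 5: append 80 -> window=[16, 48, 40, 80] -> max=80
step 6: append 29 -> window=[48, 40, 80, 29] -> max=80
step 7: append 34 -> window=[40, 80, 29, 34] -> max=80
step 8: append 8 -> window=[80, 29, 34, 8] -> max=80
step 9: append 5 -> window=[29, 34, 8, 5] -> max=34
step 10: append 71 -> window=[34, 8, 5, 71] -> max=71
step 11: append 12 -> window=[8, 5, 71, 12] -> max=71
step 12: append 28 -> window=[5, 71, 12, 28] -> max=71
Recorded maximums: 54 80 80 80 80 34 71 71 71
Changes between consecutive maximums: 3

Answer: 3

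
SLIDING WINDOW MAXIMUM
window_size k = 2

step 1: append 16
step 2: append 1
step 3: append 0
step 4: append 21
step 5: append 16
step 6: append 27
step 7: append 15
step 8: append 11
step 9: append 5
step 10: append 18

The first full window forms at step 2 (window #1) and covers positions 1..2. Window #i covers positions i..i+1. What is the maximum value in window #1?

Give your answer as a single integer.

step 1: append 16 -> window=[16] (not full yet)
step 2: append 1 -> window=[16, 1] -> max=16
Window #1 max = 16

Answer: 16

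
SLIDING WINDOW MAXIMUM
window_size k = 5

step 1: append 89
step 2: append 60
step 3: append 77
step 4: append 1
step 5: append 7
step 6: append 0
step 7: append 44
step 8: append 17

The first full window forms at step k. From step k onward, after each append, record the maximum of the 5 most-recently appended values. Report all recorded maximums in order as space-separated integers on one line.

Answer: 89 77 77 44

Derivation:
step 1: append 89 -> window=[89] (not full yet)
step 2: append 60 -> window=[89, 60] (not full yet)
step 3: append 77 -> window=[89, 60, 77] (not full yet)
step 4: append 1 -> window=[89, 60, 77, 1] (not full yet)
step 5: append 7 -> window=[89, 60, 77, 1, 7] -> max=89
step 6: append 0 -> window=[60, 77, 1, 7, 0] -> max=77
step 7: append 44 -> window=[77, 1, 7, 0, 44] -> max=77
step 8: append 17 -> window=[1, 7, 0, 44, 17] -> max=44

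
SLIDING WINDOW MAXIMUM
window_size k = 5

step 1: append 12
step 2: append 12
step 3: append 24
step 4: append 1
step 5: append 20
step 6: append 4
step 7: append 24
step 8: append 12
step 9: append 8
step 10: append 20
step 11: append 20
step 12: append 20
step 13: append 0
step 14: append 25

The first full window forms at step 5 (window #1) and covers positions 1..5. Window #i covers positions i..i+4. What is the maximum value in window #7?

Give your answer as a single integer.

Answer: 24

Derivation:
step 1: append 12 -> window=[12] (not full yet)
step 2: append 12 -> window=[12, 12] (not full yet)
step 3: append 24 -> window=[12, 12, 24] (not full yet)
step 4: append 1 -> window=[12, 12, 24, 1] (not full yet)
step 5: append 20 -> window=[12, 12, 24, 1, 20] -> max=24
step 6: append 4 -> window=[12, 24, 1, 20, 4] -> max=24
step 7: append 24 -> window=[24, 1, 20, 4, 24] -> max=24
step 8: append 12 -> window=[1, 20, 4, 24, 12] -> max=24
step 9: append 8 -> window=[20, 4, 24, 12, 8] -> max=24
step 10: append 20 -> window=[4, 24, 12, 8, 20] -> max=24
step 11: append 20 -> window=[24, 12, 8, 20, 20] -> max=24
Window #7 max = 24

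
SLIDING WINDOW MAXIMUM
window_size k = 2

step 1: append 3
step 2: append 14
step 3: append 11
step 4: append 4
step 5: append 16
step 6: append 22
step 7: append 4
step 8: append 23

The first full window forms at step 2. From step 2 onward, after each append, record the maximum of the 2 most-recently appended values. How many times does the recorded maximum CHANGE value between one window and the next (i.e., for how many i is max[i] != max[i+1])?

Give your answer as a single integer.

Answer: 4

Derivation:
step 1: append 3 -> window=[3] (not full yet)
step 2: append 14 -> window=[3, 14] -> max=14
step 3: append 11 -> window=[14, 11] -> max=14
step 4: append 4 -> window=[11, 4] -> max=11
step 5: append 16 -> window=[4, 16] -> max=16
step 6: append 22 -> window=[16, 22] -> max=22
step 7: append 4 -> window=[22, 4] -> max=22
step 8: append 23 -> window=[4, 23] -> max=23
Recorded maximums: 14 14 11 16 22 22 23
Changes between consecutive maximums: 4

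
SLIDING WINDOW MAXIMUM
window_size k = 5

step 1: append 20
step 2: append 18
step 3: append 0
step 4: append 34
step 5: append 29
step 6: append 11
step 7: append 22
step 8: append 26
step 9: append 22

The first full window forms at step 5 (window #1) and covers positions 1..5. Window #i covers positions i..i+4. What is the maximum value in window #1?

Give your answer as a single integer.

Answer: 34

Derivation:
step 1: append 20 -> window=[20] (not full yet)
step 2: append 18 -> window=[20, 18] (not full yet)
step 3: append 0 -> window=[20, 18, 0] (not full yet)
step 4: append 34 -> window=[20, 18, 0, 34] (not full yet)
step 5: append 29 -> window=[20, 18, 0, 34, 29] -> max=34
Window #1 max = 34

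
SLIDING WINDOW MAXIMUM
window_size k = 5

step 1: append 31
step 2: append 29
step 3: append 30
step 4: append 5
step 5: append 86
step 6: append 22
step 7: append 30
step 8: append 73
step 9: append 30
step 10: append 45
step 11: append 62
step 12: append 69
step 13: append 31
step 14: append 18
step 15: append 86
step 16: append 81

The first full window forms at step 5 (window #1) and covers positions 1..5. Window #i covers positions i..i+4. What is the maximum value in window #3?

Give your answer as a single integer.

Answer: 86

Derivation:
step 1: append 31 -> window=[31] (not full yet)
step 2: append 29 -> window=[31, 29] (not full yet)
step 3: append 30 -> window=[31, 29, 30] (not full yet)
step 4: append 5 -> window=[31, 29, 30, 5] (not full yet)
step 5: append 86 -> window=[31, 29, 30, 5, 86] -> max=86
step 6: append 22 -> window=[29, 30, 5, 86, 22] -> max=86
step 7: append 30 -> window=[30, 5, 86, 22, 30] -> max=86
Window #3 max = 86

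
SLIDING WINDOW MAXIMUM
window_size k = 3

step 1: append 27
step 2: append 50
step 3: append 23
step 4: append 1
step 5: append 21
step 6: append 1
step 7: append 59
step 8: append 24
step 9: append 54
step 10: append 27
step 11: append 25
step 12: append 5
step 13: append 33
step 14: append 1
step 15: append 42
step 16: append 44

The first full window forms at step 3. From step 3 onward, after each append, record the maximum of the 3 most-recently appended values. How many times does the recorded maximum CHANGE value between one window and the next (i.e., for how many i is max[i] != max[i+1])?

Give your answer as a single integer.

Answer: 8

Derivation:
step 1: append 27 -> window=[27] (not full yet)
step 2: append 50 -> window=[27, 50] (not full yet)
step 3: append 23 -> window=[27, 50, 23] -> max=50
step 4: append 1 -> window=[50, 23, 1] -> max=50
step 5: append 21 -> window=[23, 1, 21] -> max=23
step 6: append 1 -> window=[1, 21, 1] -> max=21
step 7: append 59 -> window=[21, 1, 59] -> max=59
step 8: append 24 -> window=[1, 59, 24] -> max=59
step 9: append 54 -> window=[59, 24, 54] -> max=59
step 10: append 27 -> window=[24, 54, 27] -> max=54
step 11: append 25 -> window=[54, 27, 25] -> max=54
step 12: append 5 -> window=[27, 25, 5] -> max=27
step 13: append 33 -> window=[25, 5, 33] -> max=33
step 14: append 1 -> window=[5, 33, 1] -> max=33
step 15: append 42 -> window=[33, 1, 42] -> max=42
step 16: append 44 -> window=[1, 42, 44] -> max=44
Recorded maximums: 50 50 23 21 59 59 59 54 54 27 33 33 42 44
Changes between consecutive maximums: 8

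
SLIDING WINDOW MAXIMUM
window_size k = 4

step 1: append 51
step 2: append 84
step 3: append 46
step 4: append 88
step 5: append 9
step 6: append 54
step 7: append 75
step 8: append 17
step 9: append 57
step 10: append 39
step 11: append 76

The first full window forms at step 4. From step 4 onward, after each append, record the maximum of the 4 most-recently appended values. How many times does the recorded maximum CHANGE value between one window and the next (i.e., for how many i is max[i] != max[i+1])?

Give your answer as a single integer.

Answer: 2

Derivation:
step 1: append 51 -> window=[51] (not full yet)
step 2: append 84 -> window=[51, 84] (not full yet)
step 3: append 46 -> window=[51, 84, 46] (not full yet)
step 4: append 88 -> window=[51, 84, 46, 88] -> max=88
step 5: append 9 -> window=[84, 46, 88, 9] -> max=88
step 6: append 54 -> window=[46, 88, 9, 54] -> max=88
step 7: append 75 -> window=[88, 9, 54, 75] -> max=88
step 8: append 17 -> window=[9, 54, 75, 17] -> max=75
step 9: append 57 -> window=[54, 75, 17, 57] -> max=75
step 10: append 39 -> window=[75, 17, 57, 39] -> max=75
step 11: append 76 -> window=[17, 57, 39, 76] -> max=76
Recorded maximums: 88 88 88 88 75 75 75 76
Changes between consecutive maximums: 2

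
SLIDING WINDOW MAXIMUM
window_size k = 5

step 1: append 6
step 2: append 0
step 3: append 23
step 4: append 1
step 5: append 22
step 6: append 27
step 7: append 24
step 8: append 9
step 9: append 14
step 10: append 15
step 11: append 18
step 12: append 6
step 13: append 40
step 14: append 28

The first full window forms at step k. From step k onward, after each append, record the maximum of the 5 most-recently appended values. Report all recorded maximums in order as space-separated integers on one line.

Answer: 23 27 27 27 27 27 24 18 40 40

Derivation:
step 1: append 6 -> window=[6] (not full yet)
step 2: append 0 -> window=[6, 0] (not full yet)
step 3: append 23 -> window=[6, 0, 23] (not full yet)
step 4: append 1 -> window=[6, 0, 23, 1] (not full yet)
step 5: append 22 -> window=[6, 0, 23, 1, 22] -> max=23
step 6: append 27 -> window=[0, 23, 1, 22, 27] -> max=27
step 7: append 24 -> window=[23, 1, 22, 27, 24] -> max=27
step 8: append 9 -> window=[1, 22, 27, 24, 9] -> max=27
step 9: append 14 -> window=[22, 27, 24, 9, 14] -> max=27
step 10: append 15 -> window=[27, 24, 9, 14, 15] -> max=27
step 11: append 18 -> window=[24, 9, 14, 15, 18] -> max=24
step 12: append 6 -> window=[9, 14, 15, 18, 6] -> max=18
step 13: append 40 -> window=[14, 15, 18, 6, 40] -> max=40
step 14: append 28 -> window=[15, 18, 6, 40, 28] -> max=40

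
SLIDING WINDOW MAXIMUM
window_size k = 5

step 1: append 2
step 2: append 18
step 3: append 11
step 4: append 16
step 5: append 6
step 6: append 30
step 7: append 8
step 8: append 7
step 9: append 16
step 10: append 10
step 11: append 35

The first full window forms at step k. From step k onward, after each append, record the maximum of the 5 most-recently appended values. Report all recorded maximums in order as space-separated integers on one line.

step 1: append 2 -> window=[2] (not full yet)
step 2: append 18 -> window=[2, 18] (not full yet)
step 3: append 11 -> window=[2, 18, 11] (not full yet)
step 4: append 16 -> window=[2, 18, 11, 16] (not full yet)
step 5: append 6 -> window=[2, 18, 11, 16, 6] -> max=18
step 6: append 30 -> window=[18, 11, 16, 6, 30] -> max=30
step 7: append 8 -> window=[11, 16, 6, 30, 8] -> max=30
step 8: append 7 -> window=[16, 6, 30, 8, 7] -> max=30
step 9: append 16 -> window=[6, 30, 8, 7, 16] -> max=30
step 10: append 10 -> window=[30, 8, 7, 16, 10] -> max=30
step 11: append 35 -> window=[8, 7, 16, 10, 35] -> max=35

Answer: 18 30 30 30 30 30 35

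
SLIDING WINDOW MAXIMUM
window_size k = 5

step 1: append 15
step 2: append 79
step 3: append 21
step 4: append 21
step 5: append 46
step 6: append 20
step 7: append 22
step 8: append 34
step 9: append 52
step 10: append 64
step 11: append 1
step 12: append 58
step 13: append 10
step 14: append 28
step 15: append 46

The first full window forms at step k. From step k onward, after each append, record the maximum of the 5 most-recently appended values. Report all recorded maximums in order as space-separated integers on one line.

step 1: append 15 -> window=[15] (not full yet)
step 2: append 79 -> window=[15, 79] (not full yet)
step 3: append 21 -> window=[15, 79, 21] (not full yet)
step 4: append 21 -> window=[15, 79, 21, 21] (not full yet)
step 5: append 46 -> window=[15, 79, 21, 21, 46] -> max=79
step 6: append 20 -> window=[79, 21, 21, 46, 20] -> max=79
step 7: append 22 -> window=[21, 21, 46, 20, 22] -> max=46
step 8: append 34 -> window=[21, 46, 20, 22, 34] -> max=46
step 9: append 52 -> window=[46, 20, 22, 34, 52] -> max=52
step 10: append 64 -> window=[20, 22, 34, 52, 64] -> max=64
step 11: append 1 -> window=[22, 34, 52, 64, 1] -> max=64
step 12: append 58 -> window=[34, 52, 64, 1, 58] -> max=64
step 13: append 10 -> window=[52, 64, 1, 58, 10] -> max=64
step 14: append 28 -> window=[64, 1, 58, 10, 28] -> max=64
step 15: append 46 -> window=[1, 58, 10, 28, 46] -> max=58

Answer: 79 79 46 46 52 64 64 64 64 64 58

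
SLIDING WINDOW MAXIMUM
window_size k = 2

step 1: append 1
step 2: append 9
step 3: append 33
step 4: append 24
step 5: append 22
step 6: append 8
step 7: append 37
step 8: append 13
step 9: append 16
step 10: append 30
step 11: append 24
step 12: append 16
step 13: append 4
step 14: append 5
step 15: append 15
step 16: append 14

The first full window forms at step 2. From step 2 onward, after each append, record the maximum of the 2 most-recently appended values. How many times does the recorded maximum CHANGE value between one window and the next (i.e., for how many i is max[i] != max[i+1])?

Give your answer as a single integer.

Answer: 10

Derivation:
step 1: append 1 -> window=[1] (not full yet)
step 2: append 9 -> window=[1, 9] -> max=9
step 3: append 33 -> window=[9, 33] -> max=33
step 4: append 24 -> window=[33, 24] -> max=33
step 5: append 22 -> window=[24, 22] -> max=24
step 6: append 8 -> window=[22, 8] -> max=22
step 7: append 37 -> window=[8, 37] -> max=37
step 8: append 13 -> window=[37, 13] -> max=37
step 9: append 16 -> window=[13, 16] -> max=16
step 10: append 30 -> window=[16, 30] -> max=30
step 11: append 24 -> window=[30, 24] -> max=30
step 12: append 16 -> window=[24, 16] -> max=24
step 13: append 4 -> window=[16, 4] -> max=16
step 14: append 5 -> window=[4, 5] -> max=5
step 15: append 15 -> window=[5, 15] -> max=15
step 16: append 14 -> window=[15, 14] -> max=15
Recorded maximums: 9 33 33 24 22 37 37 16 30 30 24 16 5 15 15
Changes between consecutive maximums: 10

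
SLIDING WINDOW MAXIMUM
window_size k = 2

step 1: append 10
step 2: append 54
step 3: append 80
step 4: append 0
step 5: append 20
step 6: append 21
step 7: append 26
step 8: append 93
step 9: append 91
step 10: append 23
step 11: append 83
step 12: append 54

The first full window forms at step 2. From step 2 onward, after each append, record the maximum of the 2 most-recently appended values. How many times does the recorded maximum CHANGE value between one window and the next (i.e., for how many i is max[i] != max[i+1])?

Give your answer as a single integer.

Answer: 7

Derivation:
step 1: append 10 -> window=[10] (not full yet)
step 2: append 54 -> window=[10, 54] -> max=54
step 3: append 80 -> window=[54, 80] -> max=80
step 4: append 0 -> window=[80, 0] -> max=80
step 5: append 20 -> window=[0, 20] -> max=20
step 6: append 21 -> window=[20, 21] -> max=21
step 7: append 26 -> window=[21, 26] -> max=26
step 8: append 93 -> window=[26, 93] -> max=93
step 9: append 91 -> window=[93, 91] -> max=93
step 10: append 23 -> window=[91, 23] -> max=91
step 11: append 83 -> window=[23, 83] -> max=83
step 12: append 54 -> window=[83, 54] -> max=83
Recorded maximums: 54 80 80 20 21 26 93 93 91 83 83
Changes between consecutive maximums: 7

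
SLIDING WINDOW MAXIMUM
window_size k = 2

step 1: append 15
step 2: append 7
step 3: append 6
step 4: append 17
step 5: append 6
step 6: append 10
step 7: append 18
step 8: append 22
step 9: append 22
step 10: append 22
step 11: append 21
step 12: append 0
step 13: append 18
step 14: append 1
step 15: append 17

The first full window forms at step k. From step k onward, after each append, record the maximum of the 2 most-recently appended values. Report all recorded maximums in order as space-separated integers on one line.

Answer: 15 7 17 17 10 18 22 22 22 22 21 18 18 17

Derivation:
step 1: append 15 -> window=[15] (not full yet)
step 2: append 7 -> window=[15, 7] -> max=15
step 3: append 6 -> window=[7, 6] -> max=7
step 4: append 17 -> window=[6, 17] -> max=17
step 5: append 6 -> window=[17, 6] -> max=17
step 6: append 10 -> window=[6, 10] -> max=10
step 7: append 18 -> window=[10, 18] -> max=18
step 8: append 22 -> window=[18, 22] -> max=22
step 9: append 22 -> window=[22, 22] -> max=22
step 10: append 22 -> window=[22, 22] -> max=22
step 11: append 21 -> window=[22, 21] -> max=22
step 12: append 0 -> window=[21, 0] -> max=21
step 13: append 18 -> window=[0, 18] -> max=18
step 14: append 1 -> window=[18, 1] -> max=18
step 15: append 17 -> window=[1, 17] -> max=17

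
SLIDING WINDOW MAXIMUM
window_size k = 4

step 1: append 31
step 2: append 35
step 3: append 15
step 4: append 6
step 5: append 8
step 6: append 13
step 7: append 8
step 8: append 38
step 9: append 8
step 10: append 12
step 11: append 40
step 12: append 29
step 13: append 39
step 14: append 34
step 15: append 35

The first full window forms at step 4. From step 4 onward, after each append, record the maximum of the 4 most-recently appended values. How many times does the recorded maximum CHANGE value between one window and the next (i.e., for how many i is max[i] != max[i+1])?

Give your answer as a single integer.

step 1: append 31 -> window=[31] (not full yet)
step 2: append 35 -> window=[31, 35] (not full yet)
step 3: append 15 -> window=[31, 35, 15] (not full yet)
step 4: append 6 -> window=[31, 35, 15, 6] -> max=35
step 5: append 8 -> window=[35, 15, 6, 8] -> max=35
step 6: append 13 -> window=[15, 6, 8, 13] -> max=15
step 7: append 8 -> window=[6, 8, 13, 8] -> max=13
step 8: append 38 -> window=[8, 13, 8, 38] -> max=38
step 9: append 8 -> window=[13, 8, 38, 8] -> max=38
step 10: append 12 -> window=[8, 38, 8, 12] -> max=38
step 11: append 40 -> window=[38, 8, 12, 40] -> max=40
step 12: append 29 -> window=[8, 12, 40, 29] -> max=40
step 13: append 39 -> window=[12, 40, 29, 39] -> max=40
step 14: append 34 -> window=[40, 29, 39, 34] -> max=40
step 15: append 35 -> window=[29, 39, 34, 35] -> max=39
Recorded maximums: 35 35 15 13 38 38 38 40 40 40 40 39
Changes between consecutive maximums: 5

Answer: 5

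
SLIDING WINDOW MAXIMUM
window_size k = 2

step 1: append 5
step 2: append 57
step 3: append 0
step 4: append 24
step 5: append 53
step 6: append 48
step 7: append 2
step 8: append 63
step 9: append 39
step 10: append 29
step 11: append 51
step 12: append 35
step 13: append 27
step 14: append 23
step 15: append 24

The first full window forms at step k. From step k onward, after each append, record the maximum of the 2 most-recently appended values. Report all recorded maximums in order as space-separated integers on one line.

Answer: 57 57 24 53 53 48 63 63 39 51 51 35 27 24

Derivation:
step 1: append 5 -> window=[5] (not full yet)
step 2: append 57 -> window=[5, 57] -> max=57
step 3: append 0 -> window=[57, 0] -> max=57
step 4: append 24 -> window=[0, 24] -> max=24
step 5: append 53 -> window=[24, 53] -> max=53
step 6: append 48 -> window=[53, 48] -> max=53
step 7: append 2 -> window=[48, 2] -> max=48
step 8: append 63 -> window=[2, 63] -> max=63
step 9: append 39 -> window=[63, 39] -> max=63
step 10: append 29 -> window=[39, 29] -> max=39
step 11: append 51 -> window=[29, 51] -> max=51
step 12: append 35 -> window=[51, 35] -> max=51
step 13: append 27 -> window=[35, 27] -> max=35
step 14: append 23 -> window=[27, 23] -> max=27
step 15: append 24 -> window=[23, 24] -> max=24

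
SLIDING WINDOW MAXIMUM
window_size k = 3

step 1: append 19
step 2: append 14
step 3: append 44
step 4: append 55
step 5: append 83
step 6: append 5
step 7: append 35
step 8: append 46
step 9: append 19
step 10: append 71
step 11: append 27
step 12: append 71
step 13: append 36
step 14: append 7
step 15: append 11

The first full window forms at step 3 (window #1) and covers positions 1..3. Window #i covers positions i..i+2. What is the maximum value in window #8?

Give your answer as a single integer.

step 1: append 19 -> window=[19] (not full yet)
step 2: append 14 -> window=[19, 14] (not full yet)
step 3: append 44 -> window=[19, 14, 44] -> max=44
step 4: append 55 -> window=[14, 44, 55] -> max=55
step 5: append 83 -> window=[44, 55, 83] -> max=83
step 6: append 5 -> window=[55, 83, 5] -> max=83
step 7: append 35 -> window=[83, 5, 35] -> max=83
step 8: append 46 -> window=[5, 35, 46] -> max=46
step 9: append 19 -> window=[35, 46, 19] -> max=46
step 10: append 71 -> window=[46, 19, 71] -> max=71
Window #8 max = 71

Answer: 71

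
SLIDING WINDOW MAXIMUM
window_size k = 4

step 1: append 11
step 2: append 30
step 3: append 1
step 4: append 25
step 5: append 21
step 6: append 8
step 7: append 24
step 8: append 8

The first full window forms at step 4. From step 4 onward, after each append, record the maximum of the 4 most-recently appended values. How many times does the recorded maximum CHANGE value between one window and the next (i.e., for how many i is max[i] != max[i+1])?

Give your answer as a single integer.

step 1: append 11 -> window=[11] (not full yet)
step 2: append 30 -> window=[11, 30] (not full yet)
step 3: append 1 -> window=[11, 30, 1] (not full yet)
step 4: append 25 -> window=[11, 30, 1, 25] -> max=30
step 5: append 21 -> window=[30, 1, 25, 21] -> max=30
step 6: append 8 -> window=[1, 25, 21, 8] -> max=25
step 7: append 24 -> window=[25, 21, 8, 24] -> max=25
step 8: append 8 -> window=[21, 8, 24, 8] -> max=24
Recorded maximums: 30 30 25 25 24
Changes between consecutive maximums: 2

Answer: 2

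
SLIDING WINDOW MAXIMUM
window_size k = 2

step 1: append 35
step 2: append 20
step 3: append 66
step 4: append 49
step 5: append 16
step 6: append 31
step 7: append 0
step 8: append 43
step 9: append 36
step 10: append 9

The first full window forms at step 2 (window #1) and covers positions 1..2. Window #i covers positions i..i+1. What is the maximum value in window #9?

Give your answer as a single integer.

Answer: 36

Derivation:
step 1: append 35 -> window=[35] (not full yet)
step 2: append 20 -> window=[35, 20] -> max=35
step 3: append 66 -> window=[20, 66] -> max=66
step 4: append 49 -> window=[66, 49] -> max=66
step 5: append 16 -> window=[49, 16] -> max=49
step 6: append 31 -> window=[16, 31] -> max=31
step 7: append 0 -> window=[31, 0] -> max=31
step 8: append 43 -> window=[0, 43] -> max=43
step 9: append 36 -> window=[43, 36] -> max=43
step 10: append 9 -> window=[36, 9] -> max=36
Window #9 max = 36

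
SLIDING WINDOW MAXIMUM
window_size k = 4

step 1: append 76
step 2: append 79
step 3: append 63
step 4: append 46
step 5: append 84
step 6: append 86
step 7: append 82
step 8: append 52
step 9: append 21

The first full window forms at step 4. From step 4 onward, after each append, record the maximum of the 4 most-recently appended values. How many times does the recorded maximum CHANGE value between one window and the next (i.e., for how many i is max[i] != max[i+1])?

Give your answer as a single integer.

step 1: append 76 -> window=[76] (not full yet)
step 2: append 79 -> window=[76, 79] (not full yet)
step 3: append 63 -> window=[76, 79, 63] (not full yet)
step 4: append 46 -> window=[76, 79, 63, 46] -> max=79
step 5: append 84 -> window=[79, 63, 46, 84] -> max=84
step 6: append 86 -> window=[63, 46, 84, 86] -> max=86
step 7: append 82 -> window=[46, 84, 86, 82] -> max=86
step 8: append 52 -> window=[84, 86, 82, 52] -> max=86
step 9: append 21 -> window=[86, 82, 52, 21] -> max=86
Recorded maximums: 79 84 86 86 86 86
Changes between consecutive maximums: 2

Answer: 2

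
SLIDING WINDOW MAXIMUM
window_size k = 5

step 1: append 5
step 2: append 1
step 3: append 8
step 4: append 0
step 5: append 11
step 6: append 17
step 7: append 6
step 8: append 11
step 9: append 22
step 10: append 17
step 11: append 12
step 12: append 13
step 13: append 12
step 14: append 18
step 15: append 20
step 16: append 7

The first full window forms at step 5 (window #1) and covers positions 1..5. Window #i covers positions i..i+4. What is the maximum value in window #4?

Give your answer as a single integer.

step 1: append 5 -> window=[5] (not full yet)
step 2: append 1 -> window=[5, 1] (not full yet)
step 3: append 8 -> window=[5, 1, 8] (not full yet)
step 4: append 0 -> window=[5, 1, 8, 0] (not full yet)
step 5: append 11 -> window=[5, 1, 8, 0, 11] -> max=11
step 6: append 17 -> window=[1, 8, 0, 11, 17] -> max=17
step 7: append 6 -> window=[8, 0, 11, 17, 6] -> max=17
step 8: append 11 -> window=[0, 11, 17, 6, 11] -> max=17
Window #4 max = 17

Answer: 17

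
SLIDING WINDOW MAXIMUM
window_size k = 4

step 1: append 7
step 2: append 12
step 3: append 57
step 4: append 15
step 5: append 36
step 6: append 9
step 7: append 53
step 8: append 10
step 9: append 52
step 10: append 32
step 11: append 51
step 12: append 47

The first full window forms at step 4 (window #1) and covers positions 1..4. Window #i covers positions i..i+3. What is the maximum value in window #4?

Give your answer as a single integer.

Answer: 53

Derivation:
step 1: append 7 -> window=[7] (not full yet)
step 2: append 12 -> window=[7, 12] (not full yet)
step 3: append 57 -> window=[7, 12, 57] (not full yet)
step 4: append 15 -> window=[7, 12, 57, 15] -> max=57
step 5: append 36 -> window=[12, 57, 15, 36] -> max=57
step 6: append 9 -> window=[57, 15, 36, 9] -> max=57
step 7: append 53 -> window=[15, 36, 9, 53] -> max=53
Window #4 max = 53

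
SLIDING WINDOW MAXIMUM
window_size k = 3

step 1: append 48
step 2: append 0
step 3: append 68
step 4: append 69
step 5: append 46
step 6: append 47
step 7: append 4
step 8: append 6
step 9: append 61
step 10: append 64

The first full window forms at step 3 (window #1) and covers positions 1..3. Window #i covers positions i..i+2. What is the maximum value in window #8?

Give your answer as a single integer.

Answer: 64

Derivation:
step 1: append 48 -> window=[48] (not full yet)
step 2: append 0 -> window=[48, 0] (not full yet)
step 3: append 68 -> window=[48, 0, 68] -> max=68
step 4: append 69 -> window=[0, 68, 69] -> max=69
step 5: append 46 -> window=[68, 69, 46] -> max=69
step 6: append 47 -> window=[69, 46, 47] -> max=69
step 7: append 4 -> window=[46, 47, 4] -> max=47
step 8: append 6 -> window=[47, 4, 6] -> max=47
step 9: append 61 -> window=[4, 6, 61] -> max=61
step 10: append 64 -> window=[6, 61, 64] -> max=64
Window #8 max = 64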